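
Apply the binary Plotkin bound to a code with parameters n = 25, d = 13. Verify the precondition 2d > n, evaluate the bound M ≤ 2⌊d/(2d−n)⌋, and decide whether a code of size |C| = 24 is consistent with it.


Plotkin bound M ≤ 26; given |C| = 24 ≤ bound (satisfied).

Check applicability: 2d = 26, n = 25.
2d − n = 1 > 0, so Plotkin applies.
Compute d/(2d−n) = 13/1 ≈ 13.0000.
⌊d/(2d−n)⌋ = 13.
Plotkin bound: M ≤ 2·13 = 26.
Given |C| = 24, check: satisfied.
This |C| is below the Plotkin bound.


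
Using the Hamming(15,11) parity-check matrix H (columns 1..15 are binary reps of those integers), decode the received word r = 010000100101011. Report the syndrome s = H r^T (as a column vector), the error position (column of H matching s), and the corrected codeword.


s = (0, 0, 1, 0)^T, error position = 2, corrected codeword c = 000000100101011

Compute s = H r^T mod 2 one row at a time:
  s_1 = 0 + 0 + 1 + 0 + 1 + 0 + 1 + 1 = 4 ≡ 0 (mod 2).
  s_2 = 0 + 0 + 0 + 1 + 1 + 0 + 1 + 1 = 4 ≡ 0 (mod 2).
  s_3 = 1 + 0 + 0 + 1 + 1 + 0 + 1 + 1 = 5 ≡ 1 (mod 2).
  s_4 = 0 + 0 + 0 + 1 + 0 + 0 + 0 + 1 = 2 ≡ 0 (mod 2).
s = (0, 0, 1, 0)^T — this equals column 2 of H (binary 0010), so error is at position 2.
Correct: flip bit 2 of r = 010000100101011 to get c = 000000100101011.


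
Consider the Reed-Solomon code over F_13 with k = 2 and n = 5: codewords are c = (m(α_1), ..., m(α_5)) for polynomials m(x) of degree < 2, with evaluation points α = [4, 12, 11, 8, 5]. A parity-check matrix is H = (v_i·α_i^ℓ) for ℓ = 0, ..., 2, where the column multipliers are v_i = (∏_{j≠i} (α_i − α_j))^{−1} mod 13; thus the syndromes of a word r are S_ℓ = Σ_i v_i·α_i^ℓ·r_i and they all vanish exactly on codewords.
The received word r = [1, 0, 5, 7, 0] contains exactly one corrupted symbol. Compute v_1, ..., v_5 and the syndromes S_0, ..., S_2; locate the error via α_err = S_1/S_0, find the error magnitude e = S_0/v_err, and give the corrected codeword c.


S = (1, 5, 12), error at position 5, error magnitude e = 4, c = [1, 0, 5, 7, 9].

Step 1: column multipliers v_i = (∏_{j≠i}(α_i − α_j))^{−1} mod 13.
  i = 1 (α = 4): (4−12)(4−11)(4−8)(4−5) = (−8)·(−7)·(−4)·(−1) = 224 ≡ 3, so v_1 = 3^{−1} = 9 (mod 13).
  i = 2 (α = 12): (12−4)(12−11)(12−8)(12−5) = 8·1·4·7 = 224 ≡ 3, so v_2 = 3^{−1} = 9 (mod 13).
  i = 3 (α = 11): (11−4)(11−12)(11−8)(11−5) = 7·(−1)·3·6 = −126 ≡ 4, so v_3 = 4^{−1} = 10 (mod 13).
  i = 4 (α = 8): (8−4)(8−12)(8−11)(8−5) = 4·(−4)·(−3)·3 = 144 ≡ 1, so v_4 = 1^{−1} = 1 (mod 13).
  i = 5 (α = 5): (5−4)(5−12)(5−11)(5−8) = 1·(−7)·(−6)·(−3) = −126 ≡ 4, so v_5 = 4^{−1} = 10 (mod 13).
  v = [9, 9, 10, 1, 10].
Step 2: syndromes of r = [1, 0, 5, 7, 0] (all sums mod 13).
  S_0 = Σ v_i r_i = 9·1 + 9·0 + 10·5 + 1·7 + 10·0 = 66 ≡ 1.
  S_1 = Σ v_i α_i r_i = 9·4·1 + 9·12·0 + 10·11·5 + 1·8·7 + 10·5·0 = 642 ≡ 5.
  α_i^2 mod 13 = [3, 1, 4, 12, 12].
  S_2 = Σ v_i α_i^2 r_i = 9·3·1 + 9·1·0 + 10·4·5 + 1·12·7 + 10·12·0 = 311 ≡ 12.
  S = (1, 5, 12) ≠ 0, so r is not a codeword (an error is present).
Step 3: locate the error. For a single error e at position i, S_ℓ = v_i·e·α_i^ℓ, so α_err = S_1/S_0.
  S_0^{−1} = 1^{−1} = 1 (mod 13), so α_err = 5·1 = 5 ≡ 5 = α_5. Error position i = 5.
  Consistency check: S_2/S_1 = 12·8 = 96 ≡ 5 = α_err ✓ (single-error assumption holds).
Step 4: error magnitude e = S_0/v_5 = S_0·∏_{j≠5}(α_5 − α_j) = 1·4 = 4 ≡ 4 (mod 13).
Step 5: correct position 5: c_5 = r_5 − e = 0 − 4 ≡ 9 (mod 13). Hence c = [1, 0, 5, 7, 9].
  Check: interpolating c through the α_i gives m(x) = 8 + 8·x (degree < 2) with m(α_i) = c_i for every i, so c is indeed a codeword.


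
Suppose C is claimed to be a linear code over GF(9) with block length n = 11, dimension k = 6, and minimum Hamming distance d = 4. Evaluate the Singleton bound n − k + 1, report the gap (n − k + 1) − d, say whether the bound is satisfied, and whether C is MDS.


Singleton RHS = n − k + 1 = 6, slack = 2, bound satisfied, not MDS.

Singleton bound: d ≤ n − k + 1.
Here n = 11, k = 6, so n − k + 1 = 6.
Given d = 4, check d ≤ 6: YES.
Slack = (n − k + 1) − d = 2.
The code is NOT MDS (slack = 2 > 0).
Description: the claimed parameters are [11, 6, 4]_9; such a code would be non-MDS.


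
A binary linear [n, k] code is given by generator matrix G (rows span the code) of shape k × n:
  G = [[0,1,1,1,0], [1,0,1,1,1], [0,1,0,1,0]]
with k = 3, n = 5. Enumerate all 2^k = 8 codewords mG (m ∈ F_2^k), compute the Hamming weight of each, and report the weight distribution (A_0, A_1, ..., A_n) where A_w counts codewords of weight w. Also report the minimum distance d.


Weight distribution: A_0 = 1, A_1 = 1, A_2 = 1, A_3 = 3, A_4 = 2. Minimum distance d = 1.

Enumerate all 2^3 = 8 messages m ∈ F_2^3.
For each, compute codeword c = mG in F_2^5, then tally its weight.
  m = 000 → c = 00000, weight = 0.
  m = 100 → c = 01110, weight = 3.
  m = 010 → c = 10111, weight = 4.
  m = 110 → c = 11001, weight = 3.
  m = 001 → c = 01010, weight = 2.
  m = 101 → c = 00100, weight = 1.
  m = 011 → c = 11101, weight = 4.
  m = 111 → c = 10011, weight = 3.
Tally weights:
  weight 0: 1 codewords.
  weight 1: 1 codewords.
  weight 2: 1 codewords.
  weight 3: 3 codewords.
  weight 4: 2 codewords.
Minimum distance d = smallest w > 0 with A_w > 0 = 1.
Sanity: Σ A_w = 8 = 2^3 = 8 ✓.


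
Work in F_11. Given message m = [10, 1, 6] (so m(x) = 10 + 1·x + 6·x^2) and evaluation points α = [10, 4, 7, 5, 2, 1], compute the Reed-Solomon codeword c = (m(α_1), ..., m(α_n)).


c = [4, 0, 3, 0, 3, 6]

Message polynomial: m(x) = 10 + 1·x + 6·x^2 (mod 11).
For each evaluation point α_i, compute m(α_i) mod 11:
  α_1 = 10: Horner steps 6 → 6 → 4, so m(10) = 4.
  α_2 = 4: Horner steps 6 → 3 → 0, so m(4) = 0.
  α_3 = 7: Horner steps 6 → 10 → 3, so m(7) = 3.
  α_4 = 5: Horner steps 6 → 9 → 0, so m(5) = 0.
  α_5 = 2: Horner steps 6 → 2 → 3, so m(2) = 3.
  α_6 = 1: Horner steps 6 → 7 → 6, so m(1) = 6.
Codeword c = [4, 0, 3, 0, 3, 6] ∈ F_11^6.


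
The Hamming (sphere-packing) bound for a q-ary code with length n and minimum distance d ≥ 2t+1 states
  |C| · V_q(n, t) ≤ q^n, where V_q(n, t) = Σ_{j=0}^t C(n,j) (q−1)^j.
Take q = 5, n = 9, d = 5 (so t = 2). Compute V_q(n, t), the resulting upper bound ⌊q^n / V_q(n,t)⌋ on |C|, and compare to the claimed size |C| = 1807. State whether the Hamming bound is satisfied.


V_q(n, t) = 613, q^n = 1953125, Hamming bound = 3186, |C| = 1807 ≤ bound (satisfied).

Step 1: Compute V_q(n, t) = Σ_{j=0}^2 C(n, j) (q−1)^j.
  j = 0: C(9,0)·(4)^0 = 1·1 = 1.
  j = 1: C(9,1)·(4)^1 = 9·4 = 36.
  j = 2: C(9,2)·(4)^2 = 36·16 = 576.
  V_q(n, t) = 1 + 36 + 576 = 613.
Step 2: q^n = 5^9 = 1953125.
Step 3: Hamming bound ⌊q^n / V_q(n,t)⌋ = ⌊1953125/613⌋ = 3186.
Step 4: Compare |C| = 1807 to 3186: satisfied.
The claimed |C| lies below the Hamming bound.


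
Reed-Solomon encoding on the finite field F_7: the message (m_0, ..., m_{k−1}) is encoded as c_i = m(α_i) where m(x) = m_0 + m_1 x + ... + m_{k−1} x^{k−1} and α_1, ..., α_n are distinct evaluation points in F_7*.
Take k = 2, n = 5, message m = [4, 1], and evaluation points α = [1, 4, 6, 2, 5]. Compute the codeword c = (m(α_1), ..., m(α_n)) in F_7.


c = [5, 1, 3, 6, 2]

Message polynomial: m(x) = 4 + 1·x (mod 7).
For each evaluation point α_i, compute m(α_i) mod 7:
  α_1 = 1: Horner steps 1 → 5, so m(1) = 5.
  α_2 = 4: Horner steps 1 → 1, so m(4) = 1.
  α_3 = 6: Horner steps 1 → 3, so m(6) = 3.
  α_4 = 2: Horner steps 1 → 6, so m(2) = 6.
  α_5 = 5: Horner steps 1 → 2, so m(5) = 2.
Codeword c = [5, 1, 3, 6, 2] ∈ F_7^5.


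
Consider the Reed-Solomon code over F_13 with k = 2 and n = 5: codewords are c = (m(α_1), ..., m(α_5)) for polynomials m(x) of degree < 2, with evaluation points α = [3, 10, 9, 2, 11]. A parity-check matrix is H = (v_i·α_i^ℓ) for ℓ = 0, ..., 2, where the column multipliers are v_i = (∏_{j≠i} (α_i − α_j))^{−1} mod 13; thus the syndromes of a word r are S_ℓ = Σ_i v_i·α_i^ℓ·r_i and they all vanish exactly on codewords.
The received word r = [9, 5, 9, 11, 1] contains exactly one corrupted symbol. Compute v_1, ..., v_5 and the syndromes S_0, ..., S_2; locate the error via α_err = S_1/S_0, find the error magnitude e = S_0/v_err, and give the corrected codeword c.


S = (1, 3, 9), error at position 1, error magnitude e = 2, c = [7, 5, 9, 11, 1].

Step 1: column multipliers v_i = (∏_{j≠i}(α_i − α_j))^{−1} mod 13.
  i = 1 (α = 3): (3−10)(3−9)(3−2)(3−11) = (−7)·(−6)·1·(−8) = −336 ≡ 2, so v_1 = 2^{−1} = 7 (mod 13).
  i = 2 (α = 10): (10−3)(10−9)(10−2)(10−11) = 7·1·8·(−1) = −56 ≡ 9, so v_2 = 9^{−1} = 3 (mod 13).
  i = 3 (α = 9): (9−3)(9−10)(9−2)(9−11) = 6·(−1)·7·(−2) = 84 ≡ 6, so v_3 = 6^{−1} = 11 (mod 13).
  i = 4 (α = 2): (2−3)(2−10)(2−9)(2−11) = (−1)·(−8)·(−7)·(−9) = 504 ≡ 10, so v_4 = 10^{−1} = 4 (mod 13).
  i = 5 (α = 11): (11−3)(11−10)(11−9)(11−2) = 8·1·2·9 = 144 ≡ 1, so v_5 = 1^{−1} = 1 (mod 13).
  v = [7, 3, 11, 4, 1].
Step 2: syndromes of r = [9, 5, 9, 11, 1] (all sums mod 13).
  S_0 = Σ v_i r_i = 7·9 + 3·5 + 11·9 + 4·11 + 1·1 = 222 ≡ 1.
  S_1 = Σ v_i α_i r_i = 7·3·9 + 3·10·5 + 11·9·9 + 4·2·11 + 1·11·1 = 1329 ≡ 3.
  α_i^2 mod 13 = [9, 9, 3, 4, 4].
  S_2 = Σ v_i α_i^2 r_i = 7·9·9 + 3·9·5 + 11·3·9 + 4·4·11 + 1·4·1 = 1179 ≡ 9.
  S = (1, 3, 9) ≠ 0, so r is not a codeword (an error is present).
Step 3: locate the error. For a single error e at position i, S_ℓ = v_i·e·α_i^ℓ, so α_err = S_1/S_0.
  S_0^{−1} = 1^{−1} = 1 (mod 13), so α_err = 3·1 = 3 ≡ 3 = α_1. Error position i = 1.
  Consistency check: S_2/S_1 = 9·9 = 81 ≡ 3 = α_err ✓ (single-error assumption holds).
Step 4: error magnitude e = S_0/v_1 = S_0·∏_{j≠1}(α_1 − α_j) = 1·2 = 2 ≡ 2 (mod 13).
Step 5: correct position 1: c_1 = r_1 − e = 9 − 2 ≡ 7 (mod 13). Hence c = [7, 5, 9, 11, 1].
  Check: interpolating c through the α_i gives m(x) = 6 + 9·x (degree < 2) with m(α_i) = c_i for every i, so c is indeed a codeword.


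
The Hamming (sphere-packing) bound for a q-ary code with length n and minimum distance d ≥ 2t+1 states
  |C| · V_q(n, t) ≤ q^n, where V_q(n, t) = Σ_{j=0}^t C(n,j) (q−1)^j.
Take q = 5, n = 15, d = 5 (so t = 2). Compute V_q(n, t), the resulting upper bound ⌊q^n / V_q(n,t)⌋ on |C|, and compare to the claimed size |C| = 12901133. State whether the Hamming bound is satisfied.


V_q(n, t) = 1741, q^n = 30517578125, Hamming bound = 17528764, |C| = 12901133 ≤ bound (satisfied).

Step 1: Compute V_q(n, t) = Σ_{j=0}^2 C(n, j) (q−1)^j.
  j = 0: C(15,0)·(4)^0 = 1·1 = 1.
  j = 1: C(15,1)·(4)^1 = 15·4 = 60.
  j = 2: C(15,2)·(4)^2 = 105·16 = 1680.
  V_q(n, t) = 1 + 60 + 1680 = 1741.
Step 2: q^n = 5^15 = 30517578125.
Step 3: Hamming bound ⌊q^n / V_q(n,t)⌋ = ⌊30517578125/1741⌋ = 17528764.
Step 4: Compare |C| = 12901133 to 17528764: satisfied.
The claimed |C| lies below the Hamming bound.


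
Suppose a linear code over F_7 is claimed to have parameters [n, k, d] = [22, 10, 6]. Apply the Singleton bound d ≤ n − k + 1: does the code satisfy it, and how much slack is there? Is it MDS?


Singleton RHS = n − k + 1 = 13, slack = 7, bound satisfied, not MDS.

Singleton bound: d ≤ n − k + 1.
Here n = 22, k = 10, so n − k + 1 = 13.
Given d = 6, check d ≤ 13: YES.
Slack = (n − k + 1) − d = 7.
The code is NOT MDS (slack = 7 > 0).
Description: the claimed parameters are [22, 10, 6]_7; such a code would be non-MDS.


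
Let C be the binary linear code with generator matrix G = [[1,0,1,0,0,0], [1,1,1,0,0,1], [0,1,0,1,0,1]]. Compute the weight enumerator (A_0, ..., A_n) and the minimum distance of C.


Weight distribution: A_0 = 1, A_1 = 1, A_2 = 2, A_3 = 2, A_4 = 1, A_5 = 1. Minimum distance d = 1.

Enumerate all 2^3 = 8 messages m ∈ F_2^3.
For each, compute codeword c = mG in F_2^6, then tally its weight.
  m = 000 → c = 000000, weight = 0.
  m = 100 → c = 101000, weight = 2.
  m = 010 → c = 111001, weight = 4.
  m = 110 → c = 010001, weight = 2.
  m = 001 → c = 010101, weight = 3.
  m = 101 → c = 111101, weight = 5.
  m = 011 → c = 101100, weight = 3.
  m = 111 → c = 000100, weight = 1.
Tally weights:
  weight 0: 1 codewords.
  weight 1: 1 codewords.
  weight 2: 2 codewords.
  weight 3: 2 codewords.
  weight 4: 1 codewords.
  weight 5: 1 codewords.
Minimum distance d = smallest w > 0 with A_w > 0 = 1.
Sanity: Σ A_w = 8 = 2^3 = 8 ✓.


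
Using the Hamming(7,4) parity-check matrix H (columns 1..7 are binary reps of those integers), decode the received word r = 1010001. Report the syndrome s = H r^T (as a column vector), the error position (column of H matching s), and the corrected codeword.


s = (1, 0, 1)^T, error position = 5, corrected codeword c = 1010101

Compute s = H r^T mod 2 one row at a time:
  s_1 = 0 + 0 + 0 + 1 = 1 ≡ 1 (mod 2).
  s_2 = 0 + 1 + 0 + 1 = 2 ≡ 0 (mod 2).
  s_3 = 1 + 1 + 0 + 1 = 3 ≡ 1 (mod 2).
s = (1, 0, 1)^T — this equals column 5 of H (binary 101), so error is at position 5.
Correct: flip bit 5 of r = 1010001 to get c = 1010101.


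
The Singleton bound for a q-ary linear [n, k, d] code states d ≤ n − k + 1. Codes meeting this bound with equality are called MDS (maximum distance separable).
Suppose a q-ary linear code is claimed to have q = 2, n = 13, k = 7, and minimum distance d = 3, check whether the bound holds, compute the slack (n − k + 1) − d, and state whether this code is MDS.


Singleton RHS = n − k + 1 = 7, slack = 4, bound satisfied, not MDS.

Singleton bound: d ≤ n − k + 1.
Here n = 13, k = 7, so n − k + 1 = 7.
Given d = 3, check d ≤ 7: YES.
Slack = (n − k + 1) − d = 4.
The code is NOT MDS (slack = 4 > 0).
Description: the claimed parameters are [13, 7, 3]_2; such a code would be non-MDS.


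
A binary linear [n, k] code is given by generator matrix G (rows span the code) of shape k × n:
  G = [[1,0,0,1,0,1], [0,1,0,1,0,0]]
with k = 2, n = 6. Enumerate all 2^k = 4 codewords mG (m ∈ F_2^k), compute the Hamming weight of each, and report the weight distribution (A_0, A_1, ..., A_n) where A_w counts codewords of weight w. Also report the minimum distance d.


Weight distribution: A_0 = 1, A_2 = 1, A_3 = 2. Minimum distance d = 2.

Enumerate all 2^2 = 4 messages m ∈ F_2^2.
For each, compute codeword c = mG in F_2^6, then tally its weight.
  m = 00 → c = 000000, weight = 0.
  m = 10 → c = 100101, weight = 3.
  m = 01 → c = 010100, weight = 2.
  m = 11 → c = 110001, weight = 3.
Tally weights:
  weight 0: 1 codewords.
  weight 2: 1 codewords.
  weight 3: 2 codewords.
Minimum distance d = smallest w > 0 with A_w > 0 = 2.
Sanity: Σ A_w = 4 = 2^2 = 4 ✓.


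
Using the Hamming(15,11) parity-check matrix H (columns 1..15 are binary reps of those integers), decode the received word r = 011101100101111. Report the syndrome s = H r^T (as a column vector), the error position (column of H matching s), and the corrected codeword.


s = (1, 1, 1, 0)^T, error position = 14, corrected codeword c = 011101100101101

Compute s = H r^T mod 2 one row at a time:
  s_1 = 0 + 0 + 1 + 0 + 1 + 1 + 1 + 1 = 5 ≡ 1 (mod 2).
  s_2 = 1 + 0 + 1 + 1 + 1 + 1 + 1 + 1 = 7 ≡ 1 (mod 2).
  s_3 = 1 + 1 + 1 + 1 + 1 + 0 + 1 + 1 = 7 ≡ 1 (mod 2).
  s_4 = 0 + 1 + 0 + 1 + 0 + 0 + 1 + 1 = 4 ≡ 0 (mod 2).
s = (1, 1, 1, 0)^T — this equals column 14 of H (binary 1110), so error is at position 14.
Correct: flip bit 14 of r = 011101100101111 to get c = 011101100101101.


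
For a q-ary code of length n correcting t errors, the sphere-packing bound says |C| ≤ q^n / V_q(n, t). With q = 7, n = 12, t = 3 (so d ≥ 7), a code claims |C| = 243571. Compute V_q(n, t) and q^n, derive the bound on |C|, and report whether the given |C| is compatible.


V_q(n, t) = 49969, q^n = 13841287201, Hamming bound = 276997, |C| = 243571 ≤ bound (satisfied).

Step 1: Compute V_q(n, t) = Σ_{j=0}^3 C(n, j) (q−1)^j.
  j = 0: C(12,0)·(6)^0 = 1·1 = 1.
  j = 1: C(12,1)·(6)^1 = 12·6 = 72.
  j = 2: C(12,2)·(6)^2 = 66·36 = 2376.
  j = 3: C(12,3)·(6)^3 = 220·216 = 47520.
  V_q(n, t) = 1 + 72 + 2376 + 47520 = 49969.
Step 2: q^n = 7^12 = 13841287201.
Step 3: Hamming bound ⌊q^n / V_q(n,t)⌋ = ⌊13841287201/49969⌋ = 276997.
Step 4: Compare |C| = 243571 to 276997: satisfied.
The claimed |C| lies below the Hamming bound.


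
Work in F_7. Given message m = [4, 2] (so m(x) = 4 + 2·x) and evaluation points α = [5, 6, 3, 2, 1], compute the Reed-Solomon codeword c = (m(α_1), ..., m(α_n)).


c = [0, 2, 3, 1, 6]

Message polynomial: m(x) = 4 + 2·x (mod 7).
For each evaluation point α_i, compute m(α_i) mod 7:
  α_1 = 5: Horner steps 2 → 0, so m(5) = 0.
  α_2 = 6: Horner steps 2 → 2, so m(6) = 2.
  α_3 = 3: Horner steps 2 → 3, so m(3) = 3.
  α_4 = 2: Horner steps 2 → 1, so m(2) = 1.
  α_5 = 1: Horner steps 2 → 6, so m(1) = 6.
Codeword c = [0, 2, 3, 1, 6] ∈ F_7^5.


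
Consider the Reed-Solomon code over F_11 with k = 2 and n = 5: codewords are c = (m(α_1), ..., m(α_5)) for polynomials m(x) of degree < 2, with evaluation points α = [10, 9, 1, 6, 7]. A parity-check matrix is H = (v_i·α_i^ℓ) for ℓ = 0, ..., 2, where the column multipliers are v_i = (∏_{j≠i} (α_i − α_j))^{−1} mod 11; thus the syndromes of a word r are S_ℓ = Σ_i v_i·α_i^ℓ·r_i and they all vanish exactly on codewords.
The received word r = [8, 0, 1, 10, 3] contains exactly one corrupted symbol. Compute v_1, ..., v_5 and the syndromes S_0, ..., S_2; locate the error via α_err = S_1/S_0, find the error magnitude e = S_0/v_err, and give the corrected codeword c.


S = (9, 2, 9), error at position 1, error magnitude e = 4, c = [4, 0, 1, 10, 3].

Step 1: column multipliers v_i = (∏_{j≠i}(α_i − α_j))^{−1} mod 11.
  i = 1 (α = 10): (10−9)(10−1)(10−6)(10−7) = 1·9·4·3 = 108 ≡ 9, so v_1 = 9^{−1} = 5 (mod 11).
  i = 2 (α = 9): (9−10)(9−1)(9−6)(9−7) = (−1)·8·3·2 = −48 ≡ 7, so v_2 = 7^{−1} = 8 (mod 11).
  i = 3 (α = 1): (1−10)(1−9)(1−6)(1−7) = (−9)·(−8)·(−5)·(−6) = 2160 ≡ 4, so v_3 = 4^{−1} = 3 (mod 11).
  i = 4 (α = 6): (6−10)(6−9)(6−1)(6−7) = (−4)·(−3)·5·(−1) = −60 ≡ 6, so v_4 = 6^{−1} = 2 (mod 11).
  i = 5 (α = 7): (7−10)(7−9)(7−1)(7−6) = (−3)·(−2)·6·1 = 36 ≡ 3, so v_5 = 3^{−1} = 4 (mod 11).
  v = [5, 8, 3, 2, 4].
Step 2: syndromes of r = [8, 0, 1, 10, 3] (all sums mod 11).
  S_0 = Σ v_i r_i = 5·8 + 8·0 + 3·1 + 2·10 + 4·3 = 75 ≡ 9.
  S_1 = Σ v_i α_i r_i = 5·10·8 + 8·9·0 + 3·1·1 + 2·6·10 + 4·7·3 = 607 ≡ 2.
  α_i^2 mod 11 = [1, 4, 1, 3, 5].
  S_2 = Σ v_i α_i^2 r_i = 5·1·8 + 8·4·0 + 3·1·1 + 2·3·10 + 4·5·3 = 163 ≡ 9.
  S = (9, 2, 9) ≠ 0, so r is not a codeword (an error is present).
Step 3: locate the error. For a single error e at position i, S_ℓ = v_i·e·α_i^ℓ, so α_err = S_1/S_0.
  S_0^{−1} = 9^{−1} = 5 (mod 11), so α_err = 2·5 = 10 ≡ 10 = α_1. Error position i = 1.
  Consistency check: S_2/S_1 = 9·6 = 54 ≡ 10 = α_err ✓ (single-error assumption holds).
Step 4: error magnitude e = S_0/v_1 = S_0·∏_{j≠1}(α_1 − α_j) = 9·9 = 81 ≡ 4 (mod 11).
Step 5: correct position 1: c_1 = r_1 − e = 8 − 4 ≡ 4 (mod 11). Hence c = [4, 0, 1, 10, 3].
  Check: interpolating c through the α_i gives m(x) = 8 + 4·x (degree < 2) with m(α_i) = c_i for every i, so c is indeed a codeword.


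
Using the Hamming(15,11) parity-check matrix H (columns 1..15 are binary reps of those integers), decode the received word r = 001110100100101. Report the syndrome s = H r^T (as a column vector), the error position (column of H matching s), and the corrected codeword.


s = (1, 1, 0, 1)^T, error position = 13, corrected codeword c = 001110100100001

Compute s = H r^T mod 2 one row at a time:
  s_1 = 0 + 0 + 1 + 0 + 0 + 1 + 0 + 1 = 3 ≡ 1 (mod 2).
  s_2 = 1 + 1 + 0 + 1 + 0 + 1 + 0 + 1 = 5 ≡ 1 (mod 2).
  s_3 = 0 + 1 + 0 + 1 + 1 + 0 + 0 + 1 = 4 ≡ 0 (mod 2).
  s_4 = 0 + 1 + 1 + 1 + 0 + 0 + 1 + 1 = 5 ≡ 1 (mod 2).
s = (1, 1, 0, 1)^T — this equals column 13 of H (binary 1101), so error is at position 13.
Correct: flip bit 13 of r = 001110100100101 to get c = 001110100100001.


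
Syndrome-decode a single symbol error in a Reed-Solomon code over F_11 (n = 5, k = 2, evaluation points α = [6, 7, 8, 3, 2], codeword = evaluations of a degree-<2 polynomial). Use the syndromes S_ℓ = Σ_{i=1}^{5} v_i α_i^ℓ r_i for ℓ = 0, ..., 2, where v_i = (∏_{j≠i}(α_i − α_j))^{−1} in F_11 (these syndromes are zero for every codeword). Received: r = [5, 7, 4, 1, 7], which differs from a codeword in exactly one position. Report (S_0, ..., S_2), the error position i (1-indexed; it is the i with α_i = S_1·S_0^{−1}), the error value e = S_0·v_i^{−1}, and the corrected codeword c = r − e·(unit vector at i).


S = (4, 6, 9), error at position 2, error magnitude e = 8, c = [5, 10, 4, 1, 7].

Step 1: column multipliers v_i = (∏_{j≠i}(α_i − α_j))^{−1} mod 11.
  i = 1 (α = 6): (6−7)(6−8)(6−3)(6−2) = (−1)·(−2)·3·4 = 24 ≡ 2, so v_1 = 2^{−1} = 6 (mod 11).
  i = 2 (α = 7): (7−6)(7−8)(7−3)(7−2) = 1·(−1)·4·5 = −20 ≡ 2, so v_2 = 2^{−1} = 6 (mod 11).
  i = 3 (α = 8): (8−6)(8−7)(8−3)(8−2) = 2·1·5·6 = 60 ≡ 5, so v_3 = 5^{−1} = 9 (mod 11).
  i = 4 (α = 3): (3−6)(3−7)(3−8)(3−2) = (−3)·(−4)·(−5)·1 = −60 ≡ 6, so v_4 = 6^{−1} = 2 (mod 11).
  i = 5 (α = 2): (2−6)(2−7)(2−8)(2−3) = (−4)·(−5)·(−6)·(−1) = 120 ≡ 10, so v_5 = 10^{−1} = 10 (mod 11).
  v = [6, 6, 9, 2, 10].
Step 2: syndromes of r = [5, 7, 4, 1, 7] (all sums mod 11).
  S_0 = Σ v_i r_i = 6·5 + 6·7 + 9·4 + 2·1 + 10·7 = 180 ≡ 4.
  S_1 = Σ v_i α_i r_i = 6·6·5 + 6·7·7 + 9·8·4 + 2·3·1 + 10·2·7 = 908 ≡ 6.
  α_i^2 mod 11 = [3, 5, 9, 9, 4].
  S_2 = Σ v_i α_i^2 r_i = 6·3·5 + 6·5·7 + 9·9·4 + 2·9·1 + 10·4·7 = 922 ≡ 9.
  S = (4, 6, 9) ≠ 0, so r is not a codeword (an error is present).
Step 3: locate the error. For a single error e at position i, S_ℓ = v_i·e·α_i^ℓ, so α_err = S_1/S_0.
  S_0^{−1} = 4^{−1} = 3 (mod 11), so α_err = 6·3 = 18 ≡ 7 = α_2. Error position i = 2.
  Consistency check: S_2/S_1 = 9·2 = 18 ≡ 7 = α_err ✓ (single-error assumption holds).
Step 4: error magnitude e = S_0/v_2 = S_0·∏_{j≠2}(α_2 − α_j) = 4·2 = 8 ≡ 8 (mod 11).
Step 5: correct position 2: c_2 = r_2 − e = 7 − 8 ≡ 10 (mod 11). Hence c = [5, 10, 4, 1, 7].
  Check: interpolating c through the α_i gives m(x) = 8 + 5·x (degree < 2) with m(α_i) = c_i for every i, so c is indeed a codeword.


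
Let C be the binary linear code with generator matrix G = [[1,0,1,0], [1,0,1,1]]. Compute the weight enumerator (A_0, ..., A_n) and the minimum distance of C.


Weight distribution: A_0 = 1, A_1 = 1, A_2 = 1, A_3 = 1. Minimum distance d = 1.

Enumerate all 2^2 = 4 messages m ∈ F_2^2.
For each, compute codeword c = mG in F_2^4, then tally its weight.
  m = 00 → c = 0000, weight = 0.
  m = 10 → c = 1010, weight = 2.
  m = 01 → c = 1011, weight = 3.
  m = 11 → c = 0001, weight = 1.
Tally weights:
  weight 0: 1 codewords.
  weight 1: 1 codewords.
  weight 2: 1 codewords.
  weight 3: 1 codewords.
Minimum distance d = smallest w > 0 with A_w > 0 = 1.
Sanity: Σ A_w = 4 = 2^2 = 4 ✓.


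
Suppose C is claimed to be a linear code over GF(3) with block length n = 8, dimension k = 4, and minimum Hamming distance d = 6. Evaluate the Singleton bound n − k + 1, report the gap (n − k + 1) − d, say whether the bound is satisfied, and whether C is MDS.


Singleton RHS = n − k + 1 = 5, slack = -1, bound violated (no such code; not MDS).

Singleton bound: d ≤ n − k + 1.
Here n = 8, k = 4, so n − k + 1 = 5.
Given d = 6, check d ≤ 5: NO.
Slack = (n − k + 1) − d = -1.
The slack is negative: d = 6 exceeds n − k + 1 = 5 by 1, so the Singleton bound is violated and no linear [8, 4, 6]_3 code can exist. In particular it is not MDS (MDS requires d = n − k + 1 exactly).
Description: the claimed parameters are [8, 4, 6]_3; such a code would be impossible (violates the Singleton bound).


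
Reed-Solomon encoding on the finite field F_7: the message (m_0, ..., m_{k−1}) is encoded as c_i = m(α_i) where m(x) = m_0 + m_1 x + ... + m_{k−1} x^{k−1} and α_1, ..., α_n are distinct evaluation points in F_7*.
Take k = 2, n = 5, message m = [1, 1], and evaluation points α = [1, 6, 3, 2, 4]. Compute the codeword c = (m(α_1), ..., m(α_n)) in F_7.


c = [2, 0, 4, 3, 5]

Message polynomial: m(x) = 1 + 1·x (mod 7).
For each evaluation point α_i, compute m(α_i) mod 7:
  α_1 = 1: Horner steps 1 → 2, so m(1) = 2.
  α_2 = 6: Horner steps 1 → 0, so m(6) = 0.
  α_3 = 3: Horner steps 1 → 4, so m(3) = 4.
  α_4 = 2: Horner steps 1 → 3, so m(2) = 3.
  α_5 = 4: Horner steps 1 → 5, so m(4) = 5.
Codeword c = [2, 0, 4, 3, 5] ∈ F_7^5.


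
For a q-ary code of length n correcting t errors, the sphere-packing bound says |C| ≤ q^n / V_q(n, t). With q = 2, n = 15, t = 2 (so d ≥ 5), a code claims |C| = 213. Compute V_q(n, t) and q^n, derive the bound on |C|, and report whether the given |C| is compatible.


V_q(n, t) = 121, q^n = 32768, Hamming bound = 270, |C| = 213 ≤ bound (satisfied).

Step 1: Compute V_q(n, t) = Σ_{j=0}^2 C(n, j) (q−1)^j.
  j = 0: C(15,0)·(1)^0 = 1·1 = 1.
  j = 1: C(15,1)·(1)^1 = 15·1 = 15.
  j = 2: C(15,2)·(1)^2 = 105·1 = 105.
  V_q(n, t) = 1 + 15 + 105 = 121.
Step 2: q^n = 2^15 = 32768.
Step 3: Hamming bound ⌊q^n / V_q(n,t)⌋ = ⌊32768/121⌋ = 270.
Step 4: Compare |C| = 213 to 270: satisfied.
The claimed |C| lies below the Hamming bound.


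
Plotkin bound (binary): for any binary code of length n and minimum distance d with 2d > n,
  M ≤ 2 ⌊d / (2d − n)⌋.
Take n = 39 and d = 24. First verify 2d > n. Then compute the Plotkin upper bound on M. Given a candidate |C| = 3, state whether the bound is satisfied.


Plotkin bound M ≤ 4; given |C| = 3 ≤ bound (satisfied).

Check applicability: 2d = 48, n = 39.
2d − n = 9 > 0, so Plotkin applies.
Compute d/(2d−n) = 24/9 ≈ 2.6667.
⌊d/(2d−n)⌋ = 2.
Plotkin bound: M ≤ 2·2 = 4.
Given |C| = 3, check: satisfied.
This |C| is below the Plotkin bound.


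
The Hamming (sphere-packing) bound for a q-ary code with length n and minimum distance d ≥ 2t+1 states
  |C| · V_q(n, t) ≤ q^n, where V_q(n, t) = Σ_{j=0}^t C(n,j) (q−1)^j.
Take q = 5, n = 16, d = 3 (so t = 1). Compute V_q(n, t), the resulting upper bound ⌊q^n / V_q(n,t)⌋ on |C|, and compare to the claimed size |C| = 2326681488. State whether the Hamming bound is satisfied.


V_q(n, t) = 65, q^n = 152587890625, Hamming bound = 2347506009, |C| = 2326681488 ≤ bound (satisfied).

Step 1: Compute V_q(n, t) = Σ_{j=0}^1 C(n, j) (q−1)^j.
  j = 0: C(16,0)·(4)^0 = 1·1 = 1.
  j = 1: C(16,1)·(4)^1 = 16·4 = 64.
  V_q(n, t) = 1 + 64 = 65.
Step 2: q^n = 5^16 = 152587890625.
Step 3: Hamming bound ⌊q^n / V_q(n,t)⌋ = ⌊152587890625/65⌋ = 2347506009.
Step 4: Compare |C| = 2326681488 to 2347506009: satisfied.
The claimed |C| lies below the Hamming bound.


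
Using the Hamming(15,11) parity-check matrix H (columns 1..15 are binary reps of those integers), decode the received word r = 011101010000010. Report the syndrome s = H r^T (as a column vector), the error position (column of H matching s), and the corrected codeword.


s = (0, 1, 0, 1)^T, error position = 5, corrected codeword c = 011111010000010

Compute s = H r^T mod 2 one row at a time:
  s_1 = 1 + 0 + 0 + 0 + 0 + 0 + 1 + 0 = 2 ≡ 0 (mod 2).
  s_2 = 1 + 0 + 1 + 0 + 0 + 0 + 1 + 0 = 3 ≡ 1 (mod 2).
  s_3 = 1 + 1 + 1 + 0 + 0 + 0 + 1 + 0 = 4 ≡ 0 (mod 2).
  s_4 = 0 + 1 + 0 + 0 + 0 + 0 + 0 + 0 = 1 ≡ 1 (mod 2).
s = (0, 1, 0, 1)^T — this equals column 5 of H (binary 0101), so error is at position 5.
Correct: flip bit 5 of r = 011101010000010 to get c = 011111010000010.


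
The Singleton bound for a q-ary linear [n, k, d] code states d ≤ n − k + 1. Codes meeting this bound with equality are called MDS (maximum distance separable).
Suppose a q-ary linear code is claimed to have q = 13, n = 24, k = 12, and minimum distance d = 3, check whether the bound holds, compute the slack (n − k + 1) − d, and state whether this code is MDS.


Singleton RHS = n − k + 1 = 13, slack = 10, bound satisfied, not MDS.

Singleton bound: d ≤ n − k + 1.
Here n = 24, k = 12, so n − k + 1 = 13.
Given d = 3, check d ≤ 13: YES.
Slack = (n − k + 1) − d = 10.
The code is NOT MDS (slack = 10 > 0).
Description: the claimed parameters are [24, 12, 3]_13; such a code would be non-MDS.


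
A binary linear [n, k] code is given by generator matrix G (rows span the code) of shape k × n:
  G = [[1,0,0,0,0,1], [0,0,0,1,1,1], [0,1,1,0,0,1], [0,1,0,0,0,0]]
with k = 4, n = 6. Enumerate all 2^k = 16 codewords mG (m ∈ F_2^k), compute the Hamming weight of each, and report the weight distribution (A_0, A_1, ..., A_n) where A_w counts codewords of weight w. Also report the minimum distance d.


Weight distribution: A_0 = 1, A_1 = 1, A_2 = 3, A_3 = 6, A_4 = 3, A_5 = 1, A_6 = 1. Minimum distance d = 1.

Enumerate all 2^4 = 16 messages m ∈ F_2^4.
For each, compute codeword c = mG in F_2^6, then tally its weight.
  m = 0000 → c = 000000, weight = 0.
  m = 1000 → c = 100001, weight = 2.
  m = 0100 → c = 000111, weight = 3.
  m = 1100 → c = 100110, weight = 3.
  m = 0010 → c = 011001, weight = 3.
  m = 1010 → c = 111000, weight = 3.
  m = 0110 → c = 011110, weight = 4.
  m = 1110 → c = 111111, weight = 6.
  m = 0001 → c = 010000, weight = 1.
  m = 1001 → c = 110001, weight = 3.
  m = 0101 → c = 010111, weight = 4.
  m = 1101 → c = 110110, weight = 4.
  m = 0011 → c = 001001, weight = 2.
  m = 1011 → c = 101000, weight = 2.
  m = 0111 → c = 001110, weight = 3.
  m = 1111 → c = 101111, weight = 5.
Tally weights:
  weight 0: 1 codewords.
  weight 1: 1 codewords.
  weight 2: 3 codewords.
  weight 3: 6 codewords.
  weight 4: 3 codewords.
  weight 5: 1 codewords.
  weight 6: 1 codewords.
Minimum distance d = smallest w > 0 with A_w > 0 = 1.
Sanity: Σ A_w = 16 = 2^4 = 16 ✓.


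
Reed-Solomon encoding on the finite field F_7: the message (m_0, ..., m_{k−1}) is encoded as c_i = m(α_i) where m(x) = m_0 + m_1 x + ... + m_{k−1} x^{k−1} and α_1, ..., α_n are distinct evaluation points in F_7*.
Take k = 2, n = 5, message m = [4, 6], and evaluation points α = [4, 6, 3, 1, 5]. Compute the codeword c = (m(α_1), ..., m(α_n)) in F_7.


c = [0, 5, 1, 3, 6]

Message polynomial: m(x) = 4 + 6·x (mod 7).
For each evaluation point α_i, compute m(α_i) mod 7:
  α_1 = 4: Horner steps 6 → 0, so m(4) = 0.
  α_2 = 6: Horner steps 6 → 5, so m(6) = 5.
  α_3 = 3: Horner steps 6 → 1, so m(3) = 1.
  α_4 = 1: Horner steps 6 → 3, so m(1) = 3.
  α_5 = 5: Horner steps 6 → 6, so m(5) = 6.
Codeword c = [0, 5, 1, 3, 6] ∈ F_7^5.


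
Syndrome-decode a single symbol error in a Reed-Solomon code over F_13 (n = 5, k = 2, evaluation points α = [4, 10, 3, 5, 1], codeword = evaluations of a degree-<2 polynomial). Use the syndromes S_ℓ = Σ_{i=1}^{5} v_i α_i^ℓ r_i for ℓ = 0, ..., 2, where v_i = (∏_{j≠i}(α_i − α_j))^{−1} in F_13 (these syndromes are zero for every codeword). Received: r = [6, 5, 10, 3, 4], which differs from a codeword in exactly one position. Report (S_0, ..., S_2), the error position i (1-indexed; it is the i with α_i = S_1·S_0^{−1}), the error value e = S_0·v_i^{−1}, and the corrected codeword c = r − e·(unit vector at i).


S = (9, 10, 1), error at position 1, error magnitude e = 6, c = [0, 5, 10, 3, 4].

Step 1: column multipliers v_i = (∏_{j≠i}(α_i − α_j))^{−1} mod 13.
  i = 1 (α = 4): (4−10)(4−3)(4−5)(4−1) = (−6)·1·(−1)·3 = 18 ≡ 5, so v_1 = 5^{−1} = 8 (mod 13).
  i = 2 (α = 10): (10−4)(10−3)(10−5)(10−1) = 6·7·5·9 = 1890 ≡ 5, so v_2 = 5^{−1} = 8 (mod 13).
  i = 3 (α = 3): (3−4)(3−10)(3−5)(3−1) = (−1)·(−7)·(−2)·2 = −28 ≡ 11, so v_3 = 11^{−1} = 6 (mod 13).
  i = 4 (α = 5): (5−4)(5−10)(5−3)(5−1) = 1·(−5)·2·4 = −40 ≡ 12, so v_4 = 12^{−1} = 12 (mod 13).
  i = 5 (α = 1): (1−4)(1−10)(1−3)(1−5) = (−3)·(−9)·(−2)·(−4) = 216 ≡ 8, so v_5 = 8^{−1} = 5 (mod 13).
  v = [8, 8, 6, 12, 5].
Step 2: syndromes of r = [6, 5, 10, 3, 4] (all sums mod 13).
  S_0 = Σ v_i r_i = 8·6 + 8·5 + 6·10 + 12·3 + 5·4 = 204 ≡ 9.
  S_1 = Σ v_i α_i r_i = 8·4·6 + 8·10·5 + 6·3·10 + 12·5·3 + 5·1·4 = 972 ≡ 10.
  α_i^2 mod 13 = [3, 9, 9, 12, 1].
  S_2 = Σ v_i α_i^2 r_i = 8·3·6 + 8·9·5 + 6·9·10 + 12·12·3 + 5·1·4 = 1496 ≡ 1.
  S = (9, 10, 1) ≠ 0, so r is not a codeword (an error is present).
Step 3: locate the error. For a single error e at position i, S_ℓ = v_i·e·α_i^ℓ, so α_err = S_1/S_0.
  S_0^{−1} = 9^{−1} = 3 (mod 13), so α_err = 10·3 = 30 ≡ 4 = α_1. Error position i = 1.
  Consistency check: S_2/S_1 = 1·4 = 4 ≡ 4 = α_err ✓ (single-error assumption holds).
Step 4: error magnitude e = S_0/v_1 = S_0·∏_{j≠1}(α_1 − α_j) = 9·5 = 45 ≡ 6 (mod 13).
Step 5: correct position 1: c_1 = r_1 − e = 6 − 6 ≡ 0 (mod 13). Hence c = [0, 5, 10, 3, 4].
  Check: interpolating c through the α_i gives m(x) = 1 + 3·x (degree < 2) with m(α_i) = c_i for every i, so c is indeed a codeword.


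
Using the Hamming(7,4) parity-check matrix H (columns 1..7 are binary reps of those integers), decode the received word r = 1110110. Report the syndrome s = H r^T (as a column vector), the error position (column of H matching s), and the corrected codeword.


s = (0, 1, 1)^T, error position = 3, corrected codeword c = 1100110

Compute s = H r^T mod 2 one row at a time:
  s_1 = 0 + 1 + 1 + 0 = 2 ≡ 0 (mod 2).
  s_2 = 1 + 1 + 1 + 0 = 3 ≡ 1 (mod 2).
  s_3 = 1 + 1 + 1 + 0 = 3 ≡ 1 (mod 2).
s = (0, 1, 1)^T — this equals column 3 of H (binary 011), so error is at position 3.
Correct: flip bit 3 of r = 1110110 to get c = 1100110.


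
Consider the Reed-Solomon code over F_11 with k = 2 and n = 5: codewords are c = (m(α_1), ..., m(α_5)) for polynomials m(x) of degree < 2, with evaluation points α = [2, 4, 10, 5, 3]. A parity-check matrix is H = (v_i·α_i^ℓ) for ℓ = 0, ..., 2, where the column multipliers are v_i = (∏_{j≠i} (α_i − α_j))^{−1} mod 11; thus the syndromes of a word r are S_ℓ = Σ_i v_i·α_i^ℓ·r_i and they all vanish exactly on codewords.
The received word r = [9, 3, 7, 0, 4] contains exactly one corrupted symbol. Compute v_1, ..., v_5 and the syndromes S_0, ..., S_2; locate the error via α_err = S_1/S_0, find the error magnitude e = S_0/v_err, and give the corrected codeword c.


S = (8, 2, 6), error at position 5, error magnitude e = 9, c = [9, 3, 7, 0, 6].

Step 1: column multipliers v_i = (∏_{j≠i}(α_i − α_j))^{−1} mod 11.
  i = 1 (α = 2): (2−4)(2−10)(2−5)(2−3) = (−2)·(−8)·(−3)·(−1) = 48 ≡ 4, so v_1 = 4^{−1} = 3 (mod 11).
  i = 2 (α = 4): (4−2)(4−10)(4−5)(4−3) = 2·(−6)·(−1)·1 = 12 ≡ 1, so v_2 = 1^{−1} = 1 (mod 11).
  i = 3 (α = 10): (10−2)(10−4)(10−5)(10−3) = 8·6·5·7 = 1680 ≡ 8, so v_3 = 8^{−1} = 7 (mod 11).
  i = 4 (α = 5): (5−2)(5−4)(5−10)(5−3) = 3·1·(−5)·2 = −30 ≡ 3, so v_4 = 3^{−1} = 4 (mod 11).
  i = 5 (α = 3): (3−2)(3−4)(3−10)(3−5) = 1·(−1)·(−7)·(−2) = −14 ≡ 8, so v_5 = 8^{−1} = 7 (mod 11).
  v = [3, 1, 7, 4, 7].
Step 2: syndromes of r = [9, 3, 7, 0, 4] (all sums mod 11).
  S_0 = Σ v_i r_i = 3·9 + 1·3 + 7·7 + 4·0 + 7·4 = 107 ≡ 8.
  S_1 = Σ v_i α_i r_i = 3·2·9 + 1·4·3 + 7·10·7 + 4·5·0 + 7·3·4 = 640 ≡ 2.
  α_i^2 mod 11 = [4, 5, 1, 3, 9].
  S_2 = Σ v_i α_i^2 r_i = 3·4·9 + 1·5·3 + 7·1·7 + 4·3·0 + 7·9·4 = 424 ≡ 6.
  S = (8, 2, 6) ≠ 0, so r is not a codeword (an error is present).
Step 3: locate the error. For a single error e at position i, S_ℓ = v_i·e·α_i^ℓ, so α_err = S_1/S_0.
  S_0^{−1} = 8^{−1} = 7 (mod 11), so α_err = 2·7 = 14 ≡ 3 = α_5. Error position i = 5.
  Consistency check: S_2/S_1 = 6·6 = 36 ≡ 3 = α_err ✓ (single-error assumption holds).
Step 4: error magnitude e = S_0/v_5 = S_0·∏_{j≠5}(α_5 − α_j) = 8·8 = 64 ≡ 9 (mod 11).
Step 5: correct position 5: c_5 = r_5 − e = 4 − 9 ≡ 6 (mod 11). Hence c = [9, 3, 7, 0, 6].
  Check: interpolating c through the α_i gives m(x) = 4 + 8·x (degree < 2) with m(α_i) = c_i for every i, so c is indeed a codeword.


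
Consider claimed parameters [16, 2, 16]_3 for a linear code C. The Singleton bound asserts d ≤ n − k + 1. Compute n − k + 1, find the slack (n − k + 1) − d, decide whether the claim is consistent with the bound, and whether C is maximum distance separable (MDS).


Singleton RHS = n − k + 1 = 15, slack = -1, bound violated (no such code; not MDS).

Singleton bound: d ≤ n − k + 1.
Here n = 16, k = 2, so n − k + 1 = 15.
Given d = 16, check d ≤ 15: NO.
Slack = (n − k + 1) − d = -1.
The slack is negative: d = 16 exceeds n − k + 1 = 15 by 1, so the Singleton bound is violated and no linear [16, 2, 16]_3 code can exist. In particular it is not MDS (MDS requires d = n − k + 1 exactly).
Description: the claimed parameters are [16, 2, 16]_3; such a code would be impossible (violates the Singleton bound).


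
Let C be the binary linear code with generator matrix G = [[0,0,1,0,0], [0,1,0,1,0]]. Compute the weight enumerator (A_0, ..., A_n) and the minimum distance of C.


Weight distribution: A_0 = 1, A_1 = 1, A_2 = 1, A_3 = 1. Minimum distance d = 1.

Enumerate all 2^2 = 4 messages m ∈ F_2^2.
For each, compute codeword c = mG in F_2^5, then tally its weight.
  m = 00 → c = 00000, weight = 0.
  m = 10 → c = 00100, weight = 1.
  m = 01 → c = 01010, weight = 2.
  m = 11 → c = 01110, weight = 3.
Tally weights:
  weight 0: 1 codewords.
  weight 1: 1 codewords.
  weight 2: 1 codewords.
  weight 3: 1 codewords.
Minimum distance d = smallest w > 0 with A_w > 0 = 1.
Sanity: Σ A_w = 4 = 2^2 = 4 ✓.


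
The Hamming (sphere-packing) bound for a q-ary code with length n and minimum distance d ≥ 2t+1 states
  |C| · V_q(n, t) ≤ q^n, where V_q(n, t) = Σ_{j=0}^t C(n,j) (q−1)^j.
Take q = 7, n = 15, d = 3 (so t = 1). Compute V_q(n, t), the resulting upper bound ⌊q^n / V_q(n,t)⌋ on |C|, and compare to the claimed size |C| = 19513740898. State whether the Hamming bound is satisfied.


V_q(n, t) = 91, q^n = 4747561509943, Hamming bound = 52171005603, |C| = 19513740898 ≤ bound (satisfied).

Step 1: Compute V_q(n, t) = Σ_{j=0}^1 C(n, j) (q−1)^j.
  j = 0: C(15,0)·(6)^0 = 1·1 = 1.
  j = 1: C(15,1)·(6)^1 = 15·6 = 90.
  V_q(n, t) = 1 + 90 = 91.
Step 2: q^n = 7^15 = 4747561509943.
Step 3: Hamming bound ⌊q^n / V_q(n,t)⌋ = ⌊4747561509943/91⌋ = 52171005603.
Step 4: Compare |C| = 19513740898 to 52171005603: satisfied.
The claimed |C| lies below the Hamming bound.


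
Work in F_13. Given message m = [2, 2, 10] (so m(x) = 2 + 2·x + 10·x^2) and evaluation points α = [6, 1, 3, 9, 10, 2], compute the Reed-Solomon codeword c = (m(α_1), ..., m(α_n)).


c = [10, 1, 7, 11, 8, 7]

Message polynomial: m(x) = 2 + 2·x + 10·x^2 (mod 13).
For each evaluation point α_i, compute m(α_i) mod 13:
  α_1 = 6: Horner steps 10 → 10 → 10, so m(6) = 10.
  α_2 = 1: Horner steps 10 → 12 → 1, so m(1) = 1.
  α_3 = 3: Horner steps 10 → 6 → 7, so m(3) = 7.
  α_4 = 9: Horner steps 10 → 1 → 11, so m(9) = 11.
  α_5 = 10: Horner steps 10 → 11 → 8, so m(10) = 8.
  α_6 = 2: Horner steps 10 → 9 → 7, so m(2) = 7.
Codeword c = [10, 1, 7, 11, 8, 7] ∈ F_13^6.


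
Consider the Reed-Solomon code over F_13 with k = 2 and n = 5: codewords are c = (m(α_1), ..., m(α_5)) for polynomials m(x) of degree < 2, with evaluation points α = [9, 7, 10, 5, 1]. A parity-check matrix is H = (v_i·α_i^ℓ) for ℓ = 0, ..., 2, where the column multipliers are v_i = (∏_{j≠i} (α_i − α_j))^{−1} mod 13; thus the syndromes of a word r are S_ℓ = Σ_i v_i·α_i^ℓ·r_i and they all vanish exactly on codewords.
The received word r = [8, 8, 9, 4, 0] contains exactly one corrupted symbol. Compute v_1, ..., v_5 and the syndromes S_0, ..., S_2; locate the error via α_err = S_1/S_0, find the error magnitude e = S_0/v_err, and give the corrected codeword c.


S = (4, 2, 1), error at position 2, error magnitude e = 2, c = [8, 6, 9, 4, 0].

Step 1: column multipliers v_i = (∏_{j≠i}(α_i − α_j))^{−1} mod 13.
  i = 1 (α = 9): (9−7)(9−10)(9−5)(9−1) = 2·(−1)·4·8 = −64 ≡ 1, so v_1 = 1^{−1} = 1 (mod 13).
  i = 2 (α = 7): (7−9)(7−10)(7−5)(7−1) = (−2)·(−3)·2·6 = 72 ≡ 7, so v_2 = 7^{−1} = 2 (mod 13).
  i = 3 (α = 10): (10−9)(10−7)(10−5)(10−1) = 1·3·5·9 = 135 ≡ 5, so v_3 = 5^{−1} = 8 (mod 13).
  i = 4 (α = 5): (5−9)(5−7)(5−10)(5−1) = (−4)·(−2)·(−5)·4 = −160 ≡ 9, so v_4 = 9^{−1} = 3 (mod 13).
  i = 5 (α = 1): (1−9)(1−7)(1−10)(1−5) = (−8)·(−6)·(−9)·(−4) = 1728 ≡ 12, so v_5 = 12^{−1} = 12 (mod 13).
  v = [1, 2, 8, 3, 12].
Step 2: syndromes of r = [8, 8, 9, 4, 0] (all sums mod 13).
  S_0 = Σ v_i r_i = 1·8 + 2·8 + 8·9 + 3·4 + 12·0 = 108 ≡ 4.
  S_1 = Σ v_i α_i r_i = 1·9·8 + 2·7·8 + 8·10·9 + 3·5·4 + 12·1·0 = 964 ≡ 2.
  α_i^2 mod 13 = [3, 10, 9, 12, 1].
  S_2 = Σ v_i α_i^2 r_i = 1·3·8 + 2·10·8 + 8·9·9 + 3·12·4 + 12·1·0 = 976 ≡ 1.
  S = (4, 2, 1) ≠ 0, so r is not a codeword (an error is present).
Step 3: locate the error. For a single error e at position i, S_ℓ = v_i·e·α_i^ℓ, so α_err = S_1/S_0.
  S_0^{−1} = 4^{−1} = 10 (mod 13), so α_err = 2·10 = 20 ≡ 7 = α_2. Error position i = 2.
  Consistency check: S_2/S_1 = 1·7 = 7 ≡ 7 = α_err ✓ (single-error assumption holds).
Step 4: error magnitude e = S_0/v_2 = S_0·∏_{j≠2}(α_2 − α_j) = 4·7 = 28 ≡ 2 (mod 13).
Step 5: correct position 2: c_2 = r_2 − e = 8 − 2 ≡ 6 (mod 13). Hence c = [8, 6, 9, 4, 0].
  Check: interpolating c through the α_i gives m(x) = 12 + 1·x (degree < 2) with m(α_i) = c_i for every i, so c is indeed a codeword.
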